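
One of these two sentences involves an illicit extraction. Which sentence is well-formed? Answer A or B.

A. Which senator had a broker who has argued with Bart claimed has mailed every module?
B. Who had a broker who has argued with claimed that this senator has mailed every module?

A

In B, the wh-phrase is extracted from inside a complex-NP island (relative clause) (introduced by "who"), which blocks movement.
In A, the extraction path crosses only that-complement boundaries, which are transparent.
So A is grammatical.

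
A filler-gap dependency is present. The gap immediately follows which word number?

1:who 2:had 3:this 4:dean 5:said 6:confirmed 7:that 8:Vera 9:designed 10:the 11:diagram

The displaced element is "who" (word 1).
It is linked across 1 clause boundary (Ø).
It functions as the subject of "confirmed", so the gap sits immediately after word 5 ("said").
Base order: This dean had said that who confirmed that Vera designed the diagram.

5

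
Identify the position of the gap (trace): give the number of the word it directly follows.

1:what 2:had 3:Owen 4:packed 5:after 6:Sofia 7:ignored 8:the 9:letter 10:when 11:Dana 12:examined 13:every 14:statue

The displaced element is "what" (word 1).
It functions as the direct object of "packed", so the gap sits immediately after word 4 ("packed").
Base order: Owen had packed what after Sofia ignored the letter when Dana examined every statue.

4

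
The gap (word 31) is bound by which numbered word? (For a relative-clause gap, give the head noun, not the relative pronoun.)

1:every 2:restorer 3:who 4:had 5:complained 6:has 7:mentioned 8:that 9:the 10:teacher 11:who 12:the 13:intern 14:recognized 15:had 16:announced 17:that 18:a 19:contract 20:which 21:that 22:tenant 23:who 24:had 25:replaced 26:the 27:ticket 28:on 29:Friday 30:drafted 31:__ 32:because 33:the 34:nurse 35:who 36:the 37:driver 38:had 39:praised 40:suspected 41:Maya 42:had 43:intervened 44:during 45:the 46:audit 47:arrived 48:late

19

The gap at 31 is the object of "drafted", inside a relative clause.
The relative pronoun is "which" (word 20); it is bound by the head noun immediately before it.
Its filler is the head noun "contract", at word 19.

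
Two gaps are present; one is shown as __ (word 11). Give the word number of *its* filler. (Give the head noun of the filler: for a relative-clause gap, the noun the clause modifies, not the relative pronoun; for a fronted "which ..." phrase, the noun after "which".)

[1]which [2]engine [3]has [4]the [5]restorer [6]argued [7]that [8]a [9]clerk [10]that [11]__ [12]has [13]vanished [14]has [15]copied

9

The marked gap is inside the relative clause, the subject of "vanished".
Its filler is the head noun "clerk" (via "that"), at word 9.
(The other dependency links word 2 to a gap after word 15.)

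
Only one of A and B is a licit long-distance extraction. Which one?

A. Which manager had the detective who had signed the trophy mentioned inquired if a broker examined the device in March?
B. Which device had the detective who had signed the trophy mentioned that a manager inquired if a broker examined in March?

A

In B, the wh-phrase is extracted from inside a wh-island (introduced by "if"), which blocks movement.
In A, the extraction path crosses only that-complement boundaries, which are transparent.
So A is grammatical.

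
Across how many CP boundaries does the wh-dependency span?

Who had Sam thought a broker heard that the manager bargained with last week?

2

"who" is extracted from the PP object of "bargained".
Boundaries crossed, outermost first: [Ø], [that] — 2 in total.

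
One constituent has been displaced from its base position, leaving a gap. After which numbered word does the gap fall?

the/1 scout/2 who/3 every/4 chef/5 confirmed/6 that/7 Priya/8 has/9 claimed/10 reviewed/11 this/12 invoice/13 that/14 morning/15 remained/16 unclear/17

The displaced element is "the scout" (word 2).
It is linked across 2 clause boundaries (that → Ø).
It functions as the subject of "reviewed", so the gap sits immediately after word 10 ("claimed").
Base order: Every chef confirmed that Priya has claimed that the scout reviewed this invoice that morning.

10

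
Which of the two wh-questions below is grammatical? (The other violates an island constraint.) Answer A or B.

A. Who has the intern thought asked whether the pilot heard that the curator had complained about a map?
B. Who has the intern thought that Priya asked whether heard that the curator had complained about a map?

In B, the wh-phrase is extracted from inside a wh-island (introduced by "whether"), which blocks movement.
In A, the extraction path crosses only that-complement boundaries, which are transparent.
So A is grammatical.

A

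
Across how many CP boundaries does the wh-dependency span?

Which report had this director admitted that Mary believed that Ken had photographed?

"which report" is extracted from the object of "photographed".
Boundaries crossed, outermost first: [that], [that] — 2 in total.

2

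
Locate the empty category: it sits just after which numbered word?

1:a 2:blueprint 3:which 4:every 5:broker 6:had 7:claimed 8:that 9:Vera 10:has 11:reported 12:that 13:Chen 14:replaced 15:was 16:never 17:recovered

The displaced element is "a blueprint" (word 2).
It is linked across 2 clause boundaries (that → that).
It functions as the direct object of "replaced", so the gap sits immediately after word 14 ("replaced").
Base order: Every broker had claimed that Vera has reported that Chen replaced a blueprint.

14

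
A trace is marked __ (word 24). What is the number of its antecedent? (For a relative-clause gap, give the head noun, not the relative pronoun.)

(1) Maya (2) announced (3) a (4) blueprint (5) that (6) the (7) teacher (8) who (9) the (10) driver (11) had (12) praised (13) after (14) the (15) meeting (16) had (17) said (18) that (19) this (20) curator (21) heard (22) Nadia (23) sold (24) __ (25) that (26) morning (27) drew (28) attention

4

The gap at 24 is the object of "sold", inside a relative clause.
The relative pronoun is "that" (word 5); it is bound by the head noun immediately before it.
Its filler is the head noun "blueprint", at word 4.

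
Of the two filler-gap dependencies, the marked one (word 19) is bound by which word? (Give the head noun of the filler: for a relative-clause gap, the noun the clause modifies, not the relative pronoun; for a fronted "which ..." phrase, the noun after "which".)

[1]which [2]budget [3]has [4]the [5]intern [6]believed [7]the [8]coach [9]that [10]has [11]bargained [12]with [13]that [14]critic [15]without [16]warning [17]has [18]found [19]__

2

The marked gap is the direct object of "found".
Its filler is the fronted wh-phrase "which budget", at word 2.
(The other dependency links word 8 to a gap after word 9.)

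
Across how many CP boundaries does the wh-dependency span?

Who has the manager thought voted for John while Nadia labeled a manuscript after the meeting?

"who" is extracted from the subject of "voted".
Boundaries crossed, outermost first: [Ø] — 1 in total.

1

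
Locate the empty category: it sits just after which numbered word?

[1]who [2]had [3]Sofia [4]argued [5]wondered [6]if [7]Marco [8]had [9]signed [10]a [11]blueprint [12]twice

The displaced element is "who" (word 1).
It is linked across 1 clause boundary (Ø).
It functions as the subject of "wondered", so the gap sits immediately after word 4 ("argued").
Base order: Sofia had argued that who wondered if Marco had signed a blueprint twice.

4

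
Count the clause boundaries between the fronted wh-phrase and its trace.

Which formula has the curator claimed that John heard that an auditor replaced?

"which formula" is extracted from the object of "replaced".
Boundaries crossed, outermost first: [that], [that] — 2 in total.

2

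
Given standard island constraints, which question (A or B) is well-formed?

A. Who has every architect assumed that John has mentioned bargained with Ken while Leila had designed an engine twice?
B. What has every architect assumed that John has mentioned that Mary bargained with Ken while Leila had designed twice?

A

In B, the wh-phrase is extracted from inside an adjunct island (introduced by "while"), which blocks movement.
In A, the extraction path crosses only that-complement boundaries, which are transparent.
So A is grammatical.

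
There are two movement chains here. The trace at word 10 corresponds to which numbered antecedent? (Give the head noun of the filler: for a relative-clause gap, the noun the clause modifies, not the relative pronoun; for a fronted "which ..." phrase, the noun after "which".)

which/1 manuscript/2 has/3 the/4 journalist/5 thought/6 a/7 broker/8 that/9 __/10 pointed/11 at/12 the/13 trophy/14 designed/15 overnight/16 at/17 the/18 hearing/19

8

The marked gap is inside the relative clause, the subject of "pointed".
Its filler is the head noun "broker" (via "that"), at word 8.
(The other dependency links word 2 to a gap after word 15.)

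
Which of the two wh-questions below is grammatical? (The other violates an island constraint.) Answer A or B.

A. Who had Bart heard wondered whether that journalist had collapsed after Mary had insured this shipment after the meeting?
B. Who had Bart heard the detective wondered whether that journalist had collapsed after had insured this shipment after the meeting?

A

In B, the wh-phrase is extracted from inside a wh-island (introduced by "whether"), which blocks movement.
In A, the extraction path crosses only that-complement boundaries, which are transparent.
So A is grammatical.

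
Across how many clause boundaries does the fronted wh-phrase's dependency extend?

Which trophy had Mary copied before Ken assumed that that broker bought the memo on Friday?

"which trophy" originates inside the matrix clause — no clause boundary is crossed.

0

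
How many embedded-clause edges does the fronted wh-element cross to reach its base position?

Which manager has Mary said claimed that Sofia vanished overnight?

"which manager" is extracted from the subject of "claimed".
Boundaries crossed, outermost first: [Ø] — 1 in total.

1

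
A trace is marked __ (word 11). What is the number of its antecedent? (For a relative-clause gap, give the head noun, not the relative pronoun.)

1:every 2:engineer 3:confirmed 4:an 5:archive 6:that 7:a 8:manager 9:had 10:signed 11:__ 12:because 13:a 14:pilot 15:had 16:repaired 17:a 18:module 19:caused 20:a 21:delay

5

The gap at 11 is the object of "signed", inside a relative clause.
The relative pronoun is "that" (word 6); it is bound by the head noun immediately before it.
Its filler is the head noun "archive", at word 5.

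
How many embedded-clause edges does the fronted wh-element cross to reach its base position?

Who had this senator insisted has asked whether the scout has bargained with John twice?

1

"who" is extracted from the subject of "asked".
Boundaries crossed, outermost first: [Ø] — 1 in total.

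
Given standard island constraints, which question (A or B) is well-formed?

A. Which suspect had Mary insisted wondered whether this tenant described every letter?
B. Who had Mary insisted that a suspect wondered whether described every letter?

A

In B, the wh-phrase is extracted from inside a wh-island (introduced by "whether"), which blocks movement.
In A, the extraction path crosses only that-complement boundaries, which are transparent.
So A is grammatical.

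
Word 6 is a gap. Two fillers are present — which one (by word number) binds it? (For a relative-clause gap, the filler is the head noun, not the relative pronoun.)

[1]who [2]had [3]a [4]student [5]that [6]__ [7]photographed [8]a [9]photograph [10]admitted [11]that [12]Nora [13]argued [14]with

The marked gap is inside the relative clause, the subject of "photographed".
Its filler is the head noun "student" (via "that"), at word 4.
(The other dependency links word 1 to a gap after word 14.)

4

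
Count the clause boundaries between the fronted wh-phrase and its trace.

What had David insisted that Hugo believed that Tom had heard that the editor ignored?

"what" is extracted from the object of "ignored".
Boundaries crossed, outermost first: [that], [that], [that] — 3 in total.

3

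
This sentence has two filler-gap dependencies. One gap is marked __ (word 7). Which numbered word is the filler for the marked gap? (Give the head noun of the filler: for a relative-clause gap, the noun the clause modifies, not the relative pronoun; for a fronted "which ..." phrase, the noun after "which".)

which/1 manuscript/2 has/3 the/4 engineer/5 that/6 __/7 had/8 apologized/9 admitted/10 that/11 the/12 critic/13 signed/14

The marked gap is inside the relative clause, the subject of "apologized".
Its filler is the head noun "engineer" (via "that"), at word 5.
(The other dependency links word 2 to a gap after word 14.)

5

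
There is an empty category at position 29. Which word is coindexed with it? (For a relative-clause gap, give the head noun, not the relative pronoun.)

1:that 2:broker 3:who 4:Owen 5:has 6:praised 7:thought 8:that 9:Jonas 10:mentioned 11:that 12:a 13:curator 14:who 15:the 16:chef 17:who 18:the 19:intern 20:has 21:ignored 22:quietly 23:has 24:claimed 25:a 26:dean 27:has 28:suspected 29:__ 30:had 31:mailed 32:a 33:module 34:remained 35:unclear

13

The gap at 29 is the subject of "mailed", inside a relative clause.
The relative pronoun is "who" (word 14); it is bound by the head noun immediately before it.
Its filler is the head noun "curator", at word 13.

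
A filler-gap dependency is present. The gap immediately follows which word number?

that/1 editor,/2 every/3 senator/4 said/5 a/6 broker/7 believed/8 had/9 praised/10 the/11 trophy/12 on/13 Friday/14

8

The displaced element is "that editor" (word 2).
It is linked across 2 clause boundaries (Ø → Ø).
It functions as the subject of "praised", so the gap sits immediately after word 8 ("believed").
Base order: Every senator said a broker believed that that editor had praised the trophy on Friday.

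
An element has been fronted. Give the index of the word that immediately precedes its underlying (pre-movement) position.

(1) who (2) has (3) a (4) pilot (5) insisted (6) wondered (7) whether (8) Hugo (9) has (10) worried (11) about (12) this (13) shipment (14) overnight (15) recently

5

The displaced element is "who" (word 1).
It is linked across 1 clause boundary (Ø).
It functions as the subject of "wondered", so the gap sits immediately after word 5 ("insisted").
Base order: A pilot has insisted that who wondered whether Hugo has worried about this shipment overnight recently.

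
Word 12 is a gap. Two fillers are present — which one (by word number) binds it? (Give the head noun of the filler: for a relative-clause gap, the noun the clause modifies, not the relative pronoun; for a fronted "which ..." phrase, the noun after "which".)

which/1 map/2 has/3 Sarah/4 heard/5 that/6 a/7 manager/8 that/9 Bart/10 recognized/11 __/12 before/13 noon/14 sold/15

The marked gap is inside the relative clause, the direct object of "recognized".
Its filler is the head noun "manager" (via "that"), at word 8.
(The other dependency links word 2 to a gap after word 15.)

8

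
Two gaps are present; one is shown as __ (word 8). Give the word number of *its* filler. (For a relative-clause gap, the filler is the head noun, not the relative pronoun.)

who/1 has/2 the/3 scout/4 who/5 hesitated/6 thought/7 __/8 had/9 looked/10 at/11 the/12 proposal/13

The marked gap is the subject of "looked".
Its filler is the fronted wh-phrase "who", at word 1.
(The other dependency links word 4 to a gap after word 5.)

1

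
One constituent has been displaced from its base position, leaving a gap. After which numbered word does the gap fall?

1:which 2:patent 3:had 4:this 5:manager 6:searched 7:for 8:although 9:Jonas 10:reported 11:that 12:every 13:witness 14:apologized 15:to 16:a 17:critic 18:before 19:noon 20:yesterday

The displaced element is "which patent" (word 2).
It functions as the object of the preposition "for" of "searched", so the gap sits immediately after word 7 ("for").
Base order: This manager had searched for which patent although Jonas reported that every witness apologized to a critic before noon yesterday.

7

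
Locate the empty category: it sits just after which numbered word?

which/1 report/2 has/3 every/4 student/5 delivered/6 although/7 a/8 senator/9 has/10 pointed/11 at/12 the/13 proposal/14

The displaced element is "which report" (word 2).
It functions as the direct object of "delivered", so the gap sits immediately after word 6 ("delivered").
Base order: Every student has delivered which report although a senator has pointed at the proposal.

6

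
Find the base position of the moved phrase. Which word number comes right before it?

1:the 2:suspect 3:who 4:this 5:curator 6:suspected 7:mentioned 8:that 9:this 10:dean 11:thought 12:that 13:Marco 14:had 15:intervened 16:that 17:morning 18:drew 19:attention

The displaced element is "the suspect" (word 2).
It is linked across 1 clause boundary (Ø).
It functions as the subject of "mentioned", so the gap sits immediately after word 6 ("suspected").
Base order: This curator suspected that the suspect mentioned that this dean thought that Marco had intervened that morning.

6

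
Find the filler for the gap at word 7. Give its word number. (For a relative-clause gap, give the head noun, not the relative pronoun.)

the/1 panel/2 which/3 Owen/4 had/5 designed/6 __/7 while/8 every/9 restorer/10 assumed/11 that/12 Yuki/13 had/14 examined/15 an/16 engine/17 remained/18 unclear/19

The gap at 7 is the object of "designed", inside a relative clause.
The relative pronoun is "which" (word 3); it is bound by the head noun immediately before it.
Its filler is the head noun "panel", at word 2.

2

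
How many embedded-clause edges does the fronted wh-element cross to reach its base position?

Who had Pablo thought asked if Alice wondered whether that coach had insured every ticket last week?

1

"who" is extracted from the subject of "asked".
Boundaries crossed, outermost first: [Ø] — 1 in total.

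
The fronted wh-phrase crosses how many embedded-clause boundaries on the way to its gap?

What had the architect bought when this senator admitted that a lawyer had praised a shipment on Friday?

0

"what" originates inside the matrix clause — no clause boundary is crossed.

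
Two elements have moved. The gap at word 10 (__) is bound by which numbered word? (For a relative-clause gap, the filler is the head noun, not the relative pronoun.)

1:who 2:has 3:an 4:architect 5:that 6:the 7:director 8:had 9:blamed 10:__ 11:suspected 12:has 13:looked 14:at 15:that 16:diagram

4

The marked gap is inside the relative clause, the direct object of "blamed".
Its filler is the head noun "architect" (via "that"), at word 4.
(The other dependency links word 1 to a gap after word 11.)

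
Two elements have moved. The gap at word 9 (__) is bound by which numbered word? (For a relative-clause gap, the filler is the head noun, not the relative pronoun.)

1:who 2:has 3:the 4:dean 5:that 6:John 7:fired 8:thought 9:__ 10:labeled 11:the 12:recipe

1

The marked gap is the subject of "labeled".
Its filler is the fronted wh-phrase "who", at word 1.
(The other dependency links word 4 to a gap after word 7.)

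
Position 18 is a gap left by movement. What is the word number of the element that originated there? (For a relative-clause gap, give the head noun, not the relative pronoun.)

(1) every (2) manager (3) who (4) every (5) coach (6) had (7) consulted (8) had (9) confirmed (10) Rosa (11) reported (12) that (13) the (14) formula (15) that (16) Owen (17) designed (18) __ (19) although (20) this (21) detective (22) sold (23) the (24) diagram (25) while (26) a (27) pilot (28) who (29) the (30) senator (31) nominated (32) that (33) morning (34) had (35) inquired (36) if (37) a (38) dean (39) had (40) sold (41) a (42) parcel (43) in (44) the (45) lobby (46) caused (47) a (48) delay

The gap at 18 is the object of "designed", inside a relative clause.
The relative pronoun is "that" (word 15); it is bound by the head noun immediately before it.
Its filler is the head noun "formula", at word 14.

14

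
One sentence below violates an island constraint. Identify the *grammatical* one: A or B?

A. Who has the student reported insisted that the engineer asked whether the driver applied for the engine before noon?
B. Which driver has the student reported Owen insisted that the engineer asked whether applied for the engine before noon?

In B, the wh-phrase is extracted from inside a wh-island (introduced by "whether"), which blocks movement.
In A, the extraction path crosses only that-complement boundaries, which are transparent.
So A is grammatical.

A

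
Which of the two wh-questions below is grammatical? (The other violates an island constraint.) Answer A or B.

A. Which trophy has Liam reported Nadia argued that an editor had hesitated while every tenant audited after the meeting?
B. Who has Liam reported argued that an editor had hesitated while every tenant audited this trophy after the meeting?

In A, the wh-phrase is extracted from inside an adjunct island (introduced by "while"), which blocks movement.
In B, the extraction path crosses only that-complement boundaries, which are transparent.
So B is grammatical.

B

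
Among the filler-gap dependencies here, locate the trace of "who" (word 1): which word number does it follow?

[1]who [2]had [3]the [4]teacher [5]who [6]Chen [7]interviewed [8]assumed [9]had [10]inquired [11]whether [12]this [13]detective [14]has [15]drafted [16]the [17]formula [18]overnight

The displaced element is "who" (word 1).
It is linked across 1 clause boundary (Ø).
It functions as the subject of "inquired", so the gap sits immediately after word 8 ("assumed").
Base order: The teacher who Chen interviewed had assumed who had inquired whether this detective has drafted the formula overnight.

8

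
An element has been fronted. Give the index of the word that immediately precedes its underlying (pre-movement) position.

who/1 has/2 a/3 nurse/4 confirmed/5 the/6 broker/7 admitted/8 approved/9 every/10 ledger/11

8

The displaced element is "who" (word 1).
It is linked across 2 clause boundaries (Ø → Ø).
It functions as the subject of "approved", so the gap sits immediately after word 8 ("admitted").
Base order: A nurse has confirmed the broker admitted that who approved every ledger.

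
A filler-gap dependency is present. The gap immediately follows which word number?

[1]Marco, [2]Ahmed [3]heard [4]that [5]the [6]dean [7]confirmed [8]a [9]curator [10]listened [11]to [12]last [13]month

The displaced element is "Marco" (word 1).
It is linked across 2 clause boundaries (that → Ø).
It functions as the object of the preposition "to" of "listened", so the gap sits immediately after word 11 ("to").
Base order: Ahmed heard that the dean confirmed a curator listened to Marco last month.

11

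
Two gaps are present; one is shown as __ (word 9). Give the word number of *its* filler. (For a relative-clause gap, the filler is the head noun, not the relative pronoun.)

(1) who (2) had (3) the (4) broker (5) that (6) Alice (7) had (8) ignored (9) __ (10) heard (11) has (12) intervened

4

The marked gap is inside the relative clause, the direct object of "ignored".
Its filler is the head noun "broker" (via "that"), at word 4.
(The other dependency links word 1 to a gap after word 10.)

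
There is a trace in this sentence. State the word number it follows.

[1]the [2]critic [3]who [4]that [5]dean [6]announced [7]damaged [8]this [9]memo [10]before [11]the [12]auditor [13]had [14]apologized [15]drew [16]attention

6

The displaced element is "the critic" (word 2).
It is linked across 1 clause boundary (Ø).
It functions as the subject of "damaged", so the gap sits immediately after word 6 ("announced").
Base order: That dean announced the critic damaged this memo before the auditor had apologized.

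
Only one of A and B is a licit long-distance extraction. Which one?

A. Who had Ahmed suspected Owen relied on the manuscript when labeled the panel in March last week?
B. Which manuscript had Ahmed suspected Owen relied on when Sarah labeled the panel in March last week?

In A, the wh-phrase is extracted from inside an adjunct island (introduced by "when"), which blocks movement.
In B, the extraction path crosses only that-complement boundaries, which are transparent.
So B is grammatical.

B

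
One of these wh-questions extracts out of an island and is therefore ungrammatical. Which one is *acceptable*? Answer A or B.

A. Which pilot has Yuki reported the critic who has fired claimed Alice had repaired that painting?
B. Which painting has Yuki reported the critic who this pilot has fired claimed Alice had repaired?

In A, the wh-phrase is extracted from inside a complex-NP island (relative clause) (introduced by "who"), which blocks movement.
In B, the extraction path crosses only that-complement boundaries, which are transparent.
So B is grammatical.

B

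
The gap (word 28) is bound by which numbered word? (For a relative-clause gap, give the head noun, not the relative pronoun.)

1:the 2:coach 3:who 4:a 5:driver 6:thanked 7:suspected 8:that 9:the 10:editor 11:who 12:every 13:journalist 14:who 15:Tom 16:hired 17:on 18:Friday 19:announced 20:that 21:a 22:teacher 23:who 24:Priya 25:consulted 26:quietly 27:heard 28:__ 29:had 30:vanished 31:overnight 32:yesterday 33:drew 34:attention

10

The gap at 28 is the subject of "vanished", inside a relative clause.
The relative pronoun is "who" (word 11); it is bound by the head noun immediately before it.
Its filler is the head noun "editor", at word 10.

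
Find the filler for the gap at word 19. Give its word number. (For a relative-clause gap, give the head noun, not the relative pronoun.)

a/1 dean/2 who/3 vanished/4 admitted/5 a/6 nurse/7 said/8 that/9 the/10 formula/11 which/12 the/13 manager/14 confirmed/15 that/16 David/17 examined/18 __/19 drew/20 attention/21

11

The gap at 19 is the object of "examined", inside a relative clause.
The relative pronoun is "which" (word 12); it is bound by the head noun immediately before it.
Its filler is the head noun "formula", at word 11.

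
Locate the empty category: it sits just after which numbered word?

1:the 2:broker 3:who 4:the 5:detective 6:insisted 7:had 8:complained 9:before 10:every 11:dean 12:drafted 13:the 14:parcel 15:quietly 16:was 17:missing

The displaced element is "the broker" (word 2).
It is linked across 1 clause boundary (Ø).
It functions as the subject of "complained", so the gap sits immediately after word 6 ("insisted").
Base order: The detective insisted the broker had complained before every dean drafted the parcel quietly.

6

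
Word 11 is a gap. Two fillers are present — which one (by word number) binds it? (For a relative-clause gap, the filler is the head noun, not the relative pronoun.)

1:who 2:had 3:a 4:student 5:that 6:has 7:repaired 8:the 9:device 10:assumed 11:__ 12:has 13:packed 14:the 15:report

1

The marked gap is the subject of "packed".
Its filler is the fronted wh-phrase "who", at word 1.
(The other dependency links word 4 to a gap after word 5.)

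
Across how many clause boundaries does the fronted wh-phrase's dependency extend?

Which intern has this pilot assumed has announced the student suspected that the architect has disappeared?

1

"which intern" is extracted from the subject of "announced".
Boundaries crossed, outermost first: [Ø] — 1 in total.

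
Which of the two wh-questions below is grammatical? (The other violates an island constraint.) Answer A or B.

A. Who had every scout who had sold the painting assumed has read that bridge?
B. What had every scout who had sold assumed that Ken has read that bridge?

A

In B, the wh-phrase is extracted from inside a complex-NP island (relative clause) (introduced by "who"), which blocks movement.
In A, the extraction path crosses only that-complement boundaries, which are transparent.
So A is grammatical.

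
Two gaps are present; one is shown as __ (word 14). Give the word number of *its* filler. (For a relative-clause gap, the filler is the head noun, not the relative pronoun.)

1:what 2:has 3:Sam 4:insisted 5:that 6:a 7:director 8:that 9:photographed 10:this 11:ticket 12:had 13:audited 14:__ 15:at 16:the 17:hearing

The marked gap is the direct object of "audited".
Its filler is the fronted wh-phrase "what", at word 1.
(The other dependency links word 7 to a gap after word 8.)

1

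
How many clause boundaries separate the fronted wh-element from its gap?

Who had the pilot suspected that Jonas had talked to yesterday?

1

"who" is extracted from the PP object of "talked".
Boundaries crossed, outermost first: [that] — 1 in total.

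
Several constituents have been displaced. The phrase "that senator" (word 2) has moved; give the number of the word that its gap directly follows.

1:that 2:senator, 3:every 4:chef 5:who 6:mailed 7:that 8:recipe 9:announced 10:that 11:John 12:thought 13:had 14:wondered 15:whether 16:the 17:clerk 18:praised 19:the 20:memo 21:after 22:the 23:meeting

12

The displaced element is "that senator" (word 2).
It is linked across 2 clause boundaries (that → Ø).
It functions as the subject of "wondered", so the gap sits immediately after word 12 ("thought").
Base order: Every chef who mailed that recipe announced that John thought that senator had wondered whether the clerk praised the memo after the meeting.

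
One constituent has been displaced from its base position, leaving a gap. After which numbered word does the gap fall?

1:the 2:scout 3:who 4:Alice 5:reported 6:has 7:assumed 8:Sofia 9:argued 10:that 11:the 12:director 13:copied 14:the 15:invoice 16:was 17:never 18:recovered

5

The displaced element is "the scout" (word 2).
It is linked across 1 clause boundary (Ø).
It functions as the subject of "assumed", so the gap sits immediately after word 5 ("reported").
Base order: Alice reported that the scout has assumed Sofia argued that the director copied the invoice.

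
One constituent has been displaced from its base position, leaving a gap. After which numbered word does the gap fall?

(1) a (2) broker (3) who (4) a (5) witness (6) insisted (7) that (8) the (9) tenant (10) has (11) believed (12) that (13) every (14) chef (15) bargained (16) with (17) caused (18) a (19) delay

16

The displaced element is "a broker" (word 2).
It is linked across 2 clause boundaries (that → that).
It functions as the object of the preposition "with" of "bargained", so the gap sits immediately after word 16 ("with").
Base order: A witness insisted that the tenant has believed that every chef bargained with a broker.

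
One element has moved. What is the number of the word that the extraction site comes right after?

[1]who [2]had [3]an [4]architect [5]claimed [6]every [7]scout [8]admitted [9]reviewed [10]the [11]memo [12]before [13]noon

8

The displaced element is "who" (word 1).
It is linked across 2 clause boundaries (Ø → Ø).
It functions as the subject of "reviewed", so the gap sits immediately after word 8 ("admitted").
Base order: An architect had claimed every scout admitted that who reviewed the memo before noon.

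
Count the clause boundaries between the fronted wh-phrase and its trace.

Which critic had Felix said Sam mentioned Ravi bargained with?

"which critic" is extracted from the PP object of "bargained".
Boundaries crossed, outermost first: [Ø], [Ø] — 2 in total.

2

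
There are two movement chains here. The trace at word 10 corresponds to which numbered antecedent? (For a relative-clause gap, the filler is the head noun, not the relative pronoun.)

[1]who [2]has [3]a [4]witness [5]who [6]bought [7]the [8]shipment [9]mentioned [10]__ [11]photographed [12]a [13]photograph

1

The marked gap is the subject of "photographed".
Its filler is the fronted wh-phrase "who", at word 1.
(The other dependency links word 4 to a gap after word 5.)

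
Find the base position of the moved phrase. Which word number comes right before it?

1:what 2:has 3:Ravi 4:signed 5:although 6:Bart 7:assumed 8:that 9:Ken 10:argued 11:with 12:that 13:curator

The displaced element is "what" (word 1).
It functions as the direct object of "signed", so the gap sits immediately after word 4 ("signed").
Base order: Ravi has signed what although Bart assumed that Ken argued with that curator.

4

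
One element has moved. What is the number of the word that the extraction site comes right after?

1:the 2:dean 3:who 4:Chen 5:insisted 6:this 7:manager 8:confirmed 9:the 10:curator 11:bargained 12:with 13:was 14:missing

12

The displaced element is "the dean" (word 2).
It is linked across 2 clause boundaries (Ø → Ø).
It functions as the object of the preposition "with" of "bargained", so the gap sits immediately after word 12 ("with").
Base order: Chen insisted this manager confirmed the curator bargained with the dean.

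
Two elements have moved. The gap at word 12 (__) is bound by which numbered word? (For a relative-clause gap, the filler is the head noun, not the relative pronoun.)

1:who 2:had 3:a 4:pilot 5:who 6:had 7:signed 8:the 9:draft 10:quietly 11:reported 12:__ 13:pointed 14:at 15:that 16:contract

1

The marked gap is the subject of "pointed".
Its filler is the fronted wh-phrase "who", at word 1.
(The other dependency links word 4 to a gap after word 5.)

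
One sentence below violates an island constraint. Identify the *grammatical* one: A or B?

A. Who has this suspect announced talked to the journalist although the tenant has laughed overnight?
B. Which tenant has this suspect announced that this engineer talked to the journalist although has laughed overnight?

In B, the wh-phrase is extracted from inside an adjunct island (introduced by "although"), which blocks movement.
In A, the extraction path crosses only that-complement boundaries, which are transparent.
So A is grammatical.

A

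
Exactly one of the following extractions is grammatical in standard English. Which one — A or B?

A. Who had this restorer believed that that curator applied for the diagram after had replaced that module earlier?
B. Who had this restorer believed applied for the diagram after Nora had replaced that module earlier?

B

In A, the wh-phrase is extracted from inside an adjunct island (introduced by "after"), which blocks movement.
In B, the extraction path crosses only that-complement boundaries, which are transparent.
So B is grammatical.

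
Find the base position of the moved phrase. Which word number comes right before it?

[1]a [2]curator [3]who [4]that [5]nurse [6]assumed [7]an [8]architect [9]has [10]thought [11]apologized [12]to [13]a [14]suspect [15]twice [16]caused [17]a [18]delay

The displaced element is "a curator" (word 2).
It is linked across 2 clause boundaries (Ø → Ø).
It functions as the subject of "apologized", so the gap sits immediately after word 10 ("thought").
Base order: That nurse assumed an architect has thought that a curator apologized to a suspect twice.

10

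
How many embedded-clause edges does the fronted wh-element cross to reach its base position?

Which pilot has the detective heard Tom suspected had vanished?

2

"which pilot" is extracted from the subject of "vanished".
Boundaries crossed, outermost first: [Ø], [Ø] — 2 in total.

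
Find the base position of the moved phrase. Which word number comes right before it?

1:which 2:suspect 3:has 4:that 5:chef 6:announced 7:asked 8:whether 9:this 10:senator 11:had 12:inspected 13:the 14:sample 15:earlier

The displaced element is "which suspect" (word 2).
It is linked across 1 clause boundary (Ø).
It functions as the subject of "asked", so the gap sits immediately after word 6 ("announced").
Base order: That chef has announced which suspect asked whether this senator had inspected the sample earlier.

6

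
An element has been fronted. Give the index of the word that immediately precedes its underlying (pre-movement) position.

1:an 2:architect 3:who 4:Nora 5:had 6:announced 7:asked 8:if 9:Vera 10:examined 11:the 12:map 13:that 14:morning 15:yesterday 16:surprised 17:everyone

The displaced element is "an architect" (word 2).
It is linked across 1 clause boundary (Ø).
It functions as the subject of "asked", so the gap sits immediately after word 6 ("announced").
Base order: Nora had announced that an architect asked if Vera examined the map that morning yesterday.

6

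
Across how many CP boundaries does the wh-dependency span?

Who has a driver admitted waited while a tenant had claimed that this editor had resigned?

"who" is extracted from the subject of "waited".
Boundaries crossed, outermost first: [Ø] — 1 in total.

1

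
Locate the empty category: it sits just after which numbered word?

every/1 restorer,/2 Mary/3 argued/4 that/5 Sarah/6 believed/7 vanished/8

7

The displaced element is "every restorer" (word 2).
It is linked across 2 clause boundaries (that → Ø).
It functions as the subject of "vanished", so the gap sits immediately after word 7 ("believed").
Base order: Mary argued that Sarah believed that every restorer vanished.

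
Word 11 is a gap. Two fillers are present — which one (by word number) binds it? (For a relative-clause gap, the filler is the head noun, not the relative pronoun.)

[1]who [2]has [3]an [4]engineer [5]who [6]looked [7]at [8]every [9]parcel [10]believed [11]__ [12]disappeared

1

The marked gap is the subject of "disappeared".
Its filler is the fronted wh-phrase "who", at word 1.
(The other dependency links word 4 to a gap after word 5.)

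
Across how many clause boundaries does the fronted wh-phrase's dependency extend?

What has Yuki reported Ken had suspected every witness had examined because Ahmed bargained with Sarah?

2

"what" is extracted from the object of "examined".
Boundaries crossed, outermost first: [Ø], [Ø] — 2 in total.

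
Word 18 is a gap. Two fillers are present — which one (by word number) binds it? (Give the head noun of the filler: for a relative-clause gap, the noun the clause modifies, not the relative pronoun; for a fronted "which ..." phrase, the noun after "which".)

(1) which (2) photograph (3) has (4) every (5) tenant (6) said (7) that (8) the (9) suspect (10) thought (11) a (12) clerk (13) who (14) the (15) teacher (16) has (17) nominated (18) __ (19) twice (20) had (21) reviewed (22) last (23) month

12

The marked gap is inside the relative clause, the direct object of "nominated".
Its filler is the head noun "clerk" (via "who"), at word 12.
(The other dependency links word 2 to a gap after word 21.)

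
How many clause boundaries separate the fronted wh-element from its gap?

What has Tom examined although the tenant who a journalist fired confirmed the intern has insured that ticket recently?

"what" originates inside the matrix clause — no clause boundary is crossed.

0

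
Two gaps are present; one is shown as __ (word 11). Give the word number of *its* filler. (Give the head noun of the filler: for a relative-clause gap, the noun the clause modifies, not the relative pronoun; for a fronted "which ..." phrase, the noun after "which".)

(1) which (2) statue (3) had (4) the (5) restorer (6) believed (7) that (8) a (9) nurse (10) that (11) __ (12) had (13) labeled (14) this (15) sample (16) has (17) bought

The marked gap is inside the relative clause, the subject of "labeled".
Its filler is the head noun "nurse" (via "that"), at word 9.
(The other dependency links word 2 to a gap after word 17.)

9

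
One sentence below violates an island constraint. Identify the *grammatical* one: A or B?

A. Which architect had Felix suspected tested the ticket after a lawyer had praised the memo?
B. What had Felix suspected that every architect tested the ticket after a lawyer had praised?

In B, the wh-phrase is extracted from inside an adjunct island (introduced by "after"), which blocks movement.
In A, the extraction path crosses only that-complement boundaries, which are transparent.
So A is grammatical.

A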